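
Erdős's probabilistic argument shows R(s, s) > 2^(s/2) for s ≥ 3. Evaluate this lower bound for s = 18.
2^(18/2) = 512; so R(18, 18) > 512

Colour each edge of K_n uniformly at random with red/blue. The expected number of monochromatic K_18 is C(n, 18) · 2 · 2^(−C(18,2)). If C(n, 18) · 2^(1 − C(18,2)) < 1, then with positive probability no monochromatic K_18 exists, so R(18, 18) > n. The standard estimate C(n, 18) ≤ n^18/18! shows this inequality holds whenever n ≤ 2^(18/2) (since 18! · 2^(C(18,2) − 1) > 2^(18^2/2) ≥ n^18). Hence R(18, 18) > 2^(18/2) = 512.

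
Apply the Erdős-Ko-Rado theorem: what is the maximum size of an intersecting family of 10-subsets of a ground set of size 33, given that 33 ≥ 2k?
max |F| = C(32, 9) = 28048800

Erdős-Ko-Rado (1961): when n ≥ 2k, max |F| = C(n−1, k−1). The bound is attained by the star {A : i ∈ A} for any fixed i ∈ [n]. Here C(33−1, 10−1) = C(32, 9) = 28048800.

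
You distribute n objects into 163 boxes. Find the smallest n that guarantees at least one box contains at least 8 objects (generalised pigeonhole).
n = (8 − 1)·163 + 1 = 1142

By the generalised pigeonhole principle, to guarantee some box contains ≥ r objects we need more than (r − 1) · k objects total. Threshold: n = (r − 1) · k + 1. With r = 8 and k = 163: n = 7 · 163 + 1 = 1141 + 1 = 1142. For n = 1141 = 7 · 163, we can put exactly 7 objects in every box, avoiding 8 in any single one — so 1142 is tight.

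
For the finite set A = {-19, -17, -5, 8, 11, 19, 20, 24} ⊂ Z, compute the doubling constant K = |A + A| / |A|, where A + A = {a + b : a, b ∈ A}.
K = |A + A| / |A| = 34/8 = 17/4

Enumerate A + A = {a + b : a, b ∈ A}. With |A| = 8, there are |A|^2 = 64 ordered sum pairs; collecting distinct values, A + A = {-38, -36, -34, -24, -22, -11, -10, -9, -8, -6, 0, 1, 2, 3, 5, 6, 7, 14, 15, 16, 19, 22, 27, 28, 30, 31, 32, 35, 38, 39, 40, 43, 44, 48}, so |A + A| = 34. Thus K = 34/8 = 17/4. For comparison, the minimum possible |A + A| over all 8-element sets is 2·8 − 1 = 15 (so min K = 15/8), attained only by arithmetic progressions.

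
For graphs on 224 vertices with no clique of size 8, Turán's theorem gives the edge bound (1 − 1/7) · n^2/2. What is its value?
Turán density bound = (6/7) · 224^2/2 = 21504

Turán's theorem: ex(n, K_{r+1}) is achieved by the complete r-partite Turán graph T(n, r) with parts as balanced as possible, and is at most (1 − 1/r) · n^2/2. For r = 7, n = 224: the density bound is (6/7) · 50176/2 = 21504. Since 7 ∣ 224, the Turán graph T(224, 7) has parts of equal size 32, and its edge count e(T(224, 7)) = 21504 attains the density bound exactly.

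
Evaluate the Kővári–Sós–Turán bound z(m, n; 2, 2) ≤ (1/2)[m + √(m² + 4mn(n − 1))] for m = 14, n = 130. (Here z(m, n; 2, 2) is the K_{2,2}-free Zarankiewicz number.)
z(14, 130; 2, 2) ≤ (1/2)[14 + √(14² + 4·14·130·129)] = (1/2)[14 + √939316] = 491.5916

Kővári–Sós–Turán: let r_1, ..., r_14 be the row sums and z = Σ r_i the total number of 1s. Each pair of columns can share at most one row with both entries 1 (else a 2×2 all-ones block appears), so Σ_i C(r_i, 2) ≤ C(130, 2) = 8385. By convexity Σ_i C(r_i, 2) ≥ 14·C(z/14, 2) = z(z − 14)/(2·14), giving z² − 14z − 14·130·129 ≤ 0 and hence z ≤ (1/2)[14 + √(196 + 4·234780)] = (1/2)[14 + √939316] ≈ (1/2)(14 + 969.1832) = 491.5916.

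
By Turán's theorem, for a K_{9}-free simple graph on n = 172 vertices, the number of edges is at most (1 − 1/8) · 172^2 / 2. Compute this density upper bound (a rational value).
Turán density bound = (7/8) · 172^2/2 = 12943

Turán's theorem: ex(n, K_{r+1}) is achieved by the complete r-partite Turán graph T(n, r) with parts as balanced as possible, and is at most (1 − 1/r) · n^2/2. For r = 8, n = 172: the density bound is (7/8) · 29584/2 = 12943. The integer-valued extremum is e(T(172, 8)) = 12942, which is strictly less than the density bound 12943 since 8 ∤ 172 (the parts of T(172, 8) cannot all be equal).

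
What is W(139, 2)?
W(139, 2) = 139 + 1 = 140

A 2-term AP is any pair of integers, so a monochromatic 2-AP exists iff some colour is used at least twice. With 139 colours, the colouring i ↦ i on {1, ..., 139} uses each colour once, avoiding any monochromatic pair, so W(139, 2) > 139. For {1, ..., 140}, pigeonhole forces two integers of the same colour, which form a monochromatic 2-AP. Hence W(139, 2) = 140.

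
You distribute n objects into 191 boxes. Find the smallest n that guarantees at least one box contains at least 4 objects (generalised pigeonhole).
n = (4 − 1)·191 + 1 = 574

By the generalised pigeonhole principle, to guarantee some box contains ≥ r objects we need more than (r − 1) · k objects total. Threshold: n = (r − 1) · k + 1. With r = 4 and k = 191: n = 3 · 191 + 1 = 573 + 1 = 574. For n = 573 = 3 · 191, we can put exactly 3 objects in every box, avoiding 4 in any single one — so 574 is tight.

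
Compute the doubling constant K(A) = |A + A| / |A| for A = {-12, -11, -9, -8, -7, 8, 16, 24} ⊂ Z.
K = |A + A| / |A| = 30/8 = 15/4

Enumerate A + A = {a + b : a, b ∈ A}. With |A| = 8, there are |A|^2 = 64 ordered sum pairs; collecting distinct values, A + A = {-24, -23, -22, -21, -20, -19, -18, -17, -16, -15, -14, -4, -3, -1, 0, 1, 4, 5, 7, 8, 9, 12, 13, 15, 16, 17, 24, 32, 40, 48}, so |A + A| = 30. Thus K = 30/8 = 15/4. For comparison, the minimum possible |A + A| over all 8-element sets is 2·8 − 1 = 15 (so min K = 15/8), attained only by arithmetic progressions.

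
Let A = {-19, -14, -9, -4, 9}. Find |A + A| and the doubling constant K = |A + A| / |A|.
K = |A + A| / |A| = 12/5

Enumerate A + A = {a + b : a, b ∈ A}. With |A| = 5, there are |A|^2 = 25 ordered sum pairs; collecting distinct values, A + A = {-38, -33, -28, -23, -18, -13, -10, -8, -5, 0, 5, 18}, so |A + A| = 12. Thus K = 12/5. For comparison, the minimum possible |A + A| over all 5-element sets is 2·5 − 1 = 9 (so min K = 9/5), attained only by arithmetic progressions.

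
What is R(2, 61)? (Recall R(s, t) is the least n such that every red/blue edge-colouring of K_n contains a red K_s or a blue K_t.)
R(2, 61) = 61

R(2, k) = k for all k ≥ 2: in a 2-colouring of K_k, either some edge is red (a red K_2) or all edges are blue (a blue K_k). And K_{60} coloured all-blue has no blue K_61, so R(2, 61) > 60. Hence R(2, 61) = 61.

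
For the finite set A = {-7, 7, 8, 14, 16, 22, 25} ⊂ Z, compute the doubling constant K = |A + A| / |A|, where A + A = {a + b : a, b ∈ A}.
K = |A + A| / |A| = 25/7

Enumerate A + A = {a + b : a, b ∈ A}. With |A| = 7, there are |A|^2 = 49 ordered sum pairs; collecting distinct values, A + A = {-14, 0, 1, 7, 9, 14, 15, 16, 18, 21, 22, 23, 24, 28, 29, 30, 32, 33, 36, 38, 39, 41, 44, 47, 50}, so |A + A| = 25. Thus K = 25/7. For comparison, the minimum possible |A + A| over all 7-element sets is 2·7 − 1 = 13 (so min K = 13/7), attained only by arithmetic progressions.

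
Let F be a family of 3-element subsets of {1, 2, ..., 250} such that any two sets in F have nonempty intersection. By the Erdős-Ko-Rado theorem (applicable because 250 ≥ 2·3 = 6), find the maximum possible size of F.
max |F| = C(249, 2) = 30876

The Erdős-Ko-Rado theorem states: for n ≥ 2k, an intersecting family of k-subsets of an n-element set has size at most C(n − 1, k − 1), with equality for 'star' families {A ⊆ [n] : |A| = k, i ∈ A} (fix an element i). For n = 250, k = 3: C(249, 2) = 30876.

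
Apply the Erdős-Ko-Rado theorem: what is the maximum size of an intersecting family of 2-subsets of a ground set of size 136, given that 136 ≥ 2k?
max |F| = C(135, 1) = 135

The Erdős-Ko-Rado theorem states: for n ≥ 2k, an intersecting family of k-subsets of an n-element set has size at most C(n − 1, k − 1), with equality for 'star' families {A ⊆ [n] : |A| = k, i ∈ A} (fix an element i). For n = 136, k = 2: C(135, 1) = 135.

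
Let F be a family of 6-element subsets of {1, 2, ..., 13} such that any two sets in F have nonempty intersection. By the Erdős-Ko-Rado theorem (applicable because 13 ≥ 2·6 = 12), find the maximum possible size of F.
max |F| = C(12, 5) = 792

The Erdős-Ko-Rado theorem states: for n ≥ 2k, an intersecting family of k-subsets of an n-element set has size at most C(n − 1, k − 1), with equality for 'star' families {A ⊆ [n] : |A| = k, i ∈ A} (fix an element i). For n = 13, k = 6: C(12, 5) = 792.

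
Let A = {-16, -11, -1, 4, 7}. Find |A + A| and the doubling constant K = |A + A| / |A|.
K = |A + A| / |A| = 14/5

Enumerate A + A = {a + b : a, b ∈ A}. With |A| = 5, there are |A|^2 = 25 ordered sum pairs; collecting distinct values, A + A = {-32, -27, -22, -17, -12, -9, -7, -4, -2, 3, 6, 8, 11, 14}, so |A + A| = 14. Thus K = 14/5. For comparison, the minimum possible |A + A| over all 5-element sets is 2·5 − 1 = 9 (so min K = 9/5), attained only by arithmetic progressions.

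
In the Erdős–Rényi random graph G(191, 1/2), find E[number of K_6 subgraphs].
E[# K_6] = C(191, 6) · (1/2)^C(6, 2) = 62291483793 / 2^15 ≈ 1900985.223175

For each 6-subset S of vertices (there are C(191, 6) = 62291483793 such S), let X_S = 1 if S induces a K_6 (all C(6, 2) = 15 edges present). Then P(X_S = 1) = (1/2)^15 = 1/32768. By linearity of expectation, E[# K_6] = C(191, 6) · (1/2)^15 = 62291483793 / 32768 ≈ 1900985.223175.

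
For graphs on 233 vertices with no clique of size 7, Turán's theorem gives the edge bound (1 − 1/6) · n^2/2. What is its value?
Turán density bound = (5/6) · 233^2/2 = 271445/12 ≈ 22620.4167

Turán's theorem: ex(n, K_{r+1}) is achieved by the complete r-partite Turán graph T(n, r) with parts as balanced as possible, and is at most (1 − 1/r) · n^2/2. For r = 6, n = 233: the density bound is (5/6) · 54289/2 = 271445/12 ≈ 22620.4167. The integer-valued extremum is e(T(233, 6)) = 22620, which is strictly less than the density bound 271445/12 since 6 ∤ 233 (the parts of T(233, 6) cannot all be equal).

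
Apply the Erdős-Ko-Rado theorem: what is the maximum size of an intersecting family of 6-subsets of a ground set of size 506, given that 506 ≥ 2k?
max |F| = C(505, 5) = 268318178226

Erdős-Ko-Rado (1961): when n ≥ 2k, max |F| = C(n−1, k−1). The bound is attained by the star {A : i ∈ A} for any fixed i ∈ [n]. Here C(506−1, 6−1) = C(505, 5) = 268318178226.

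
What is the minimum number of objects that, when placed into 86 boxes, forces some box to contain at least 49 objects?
n = (49 − 1)·86 + 1 = 4129

By the generalised pigeonhole principle, to guarantee some box contains ≥ r objects we need more than (r − 1) · k objects total. Threshold: n = (r − 1) · k + 1. With r = 49 and k = 86: n = 48 · 86 + 1 = 4128 + 1 = 4129. For n = 4128 = 48 · 86, we can put exactly 48 objects in every box, avoiding 49 in any single one — so 4129 is tight.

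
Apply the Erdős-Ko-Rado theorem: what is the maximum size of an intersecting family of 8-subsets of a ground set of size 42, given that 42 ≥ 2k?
max |F| = C(41, 7) = 22481940

Erdős-Ko-Rado (1961): when n ≥ 2k, max |F| = C(n−1, k−1). The bound is attained by the star {A : i ∈ A} for any fixed i ∈ [n]. Here C(42−1, 8−1) = C(41, 7) = 22481940.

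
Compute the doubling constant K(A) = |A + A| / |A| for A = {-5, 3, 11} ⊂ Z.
K = |A + A| / |A| = 5/3

Enumerate A + A = {a + b : a, b ∈ A}. With |A| = 3, there are |A|^2 = 9 ordered sum pairs; collecting distinct values, A + A = {-10, -2, 6, 14, 22}, so |A + A| = 5. Thus K = 5/3. Here |A + A| = 2|A| − 1 = 5, the minimum possible — so K = 5/3 is minimal, which holds iff A is an arithmetic progression.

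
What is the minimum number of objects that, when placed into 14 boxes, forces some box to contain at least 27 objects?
n = (27 − 1)·14 + 1 = 365

By the generalised pigeonhole principle, to guarantee some box contains ≥ r objects we need more than (r − 1) · k objects total. Threshold: n = (r − 1) · k + 1. With r = 27 and k = 14: n = 26 · 14 + 1 = 364 + 1 = 365. For n = 364 = 26 · 14, we can put exactly 26 objects in every box, avoiding 27 in any single one — so 365 is tight.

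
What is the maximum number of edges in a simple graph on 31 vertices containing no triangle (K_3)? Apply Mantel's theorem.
ex(31, K_3) = ⌊31^2/4⌋ = 240

Mantel (1907): a triangle-free graph on n vertices has at most ⌊n^2/4⌋ edges, with equality for the complete bipartite graph K_{⌊n/2⌋, ⌈n/2⌉}. For n = 31: ⌊31^2/4⌋ = ⌊961/4⌋ = 240. The extremal graph is K_{15, 16}, which has 15·16 = 240 edges.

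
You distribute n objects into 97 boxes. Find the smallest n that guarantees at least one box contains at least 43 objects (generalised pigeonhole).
n = (43 − 1)·97 + 1 = 4075

By the generalised pigeonhole principle, to guarantee some box contains ≥ r objects we need more than (r − 1) · k objects total. Threshold: n = (r − 1) · k + 1. With r = 43 and k = 97: n = 42 · 97 + 1 = 4074 + 1 = 4075. For n = 4074 = 42 · 97, we can put exactly 42 objects in every box, avoiding 43 in any single one — so 4075 is tight.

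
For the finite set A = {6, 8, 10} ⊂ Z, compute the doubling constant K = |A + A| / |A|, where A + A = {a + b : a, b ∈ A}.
K = |A + A| / |A| = 5/3

Enumerate A + A = {a + b : a, b ∈ A}. With |A| = 3, there are |A|^2 = 9 ordered sum pairs; collecting distinct values, A + A = {12, 14, 16, 18, 20}, so |A + A| = 5. Thus K = 5/3. Here |A + A| = 2|A| − 1 = 5, the minimum possible — so K = 5/3 is minimal, which holds iff A is an arithmetic progression.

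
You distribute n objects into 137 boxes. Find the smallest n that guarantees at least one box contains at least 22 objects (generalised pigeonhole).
n = (22 − 1)·137 + 1 = 2878

By the generalised pigeonhole principle, to guarantee some box contains ≥ r objects we need more than (r − 1) · k objects total. Threshold: n = (r − 1) · k + 1. With r = 22 and k = 137: n = 21 · 137 + 1 = 2877 + 1 = 2878. For n = 2877 = 21 · 137, we can put exactly 21 objects in every box, avoiding 22 in any single one — so 2878 is tight.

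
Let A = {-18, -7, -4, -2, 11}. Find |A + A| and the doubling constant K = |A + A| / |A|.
K = |A + A| / |A| = 15/5 = 3

Enumerate A + A = {a + b : a, b ∈ A}. With |A| = 5, there are |A|^2 = 25 ordered sum pairs; collecting distinct values, A + A = {-36, -25, -22, -20, -14, -11, -9, -8, -7, -6, -4, 4, 7, 9, 22}, so |A + A| = 15. Thus K = 15/5 = 3. For comparison, the minimum possible |A + A| over all 5-element sets is 2·5 − 1 = 9 (so min K = 9/5), attained only by arithmetic progressions.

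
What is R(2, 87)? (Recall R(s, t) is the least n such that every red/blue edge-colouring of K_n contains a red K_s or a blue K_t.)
R(2, 87) = 87

R(2, k) = k for all k ≥ 2: in a 2-colouring of K_k, either some edge is red (a red K_2) or all edges are blue (a blue K_k). And K_{86} coloured all-blue has no blue K_87, so R(2, 87) > 86. Hence R(2, 87) = 87.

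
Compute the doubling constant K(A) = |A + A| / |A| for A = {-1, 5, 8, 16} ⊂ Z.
K = |A + A| / |A| = 10/4 = 5/2

Enumerate A + A = {a + b : a, b ∈ A}. With |A| = 4, there are |A|^2 = 16 ordered sum pairs; collecting distinct values, A + A = {-2, 4, 7, 10, 13, 15, 16, 21, 24, 32}, so |A + A| = 10. Thus K = 10/4 = 5/2. For comparison, the minimum possible |A + A| over all 4-element sets is 2·4 − 1 = 7 (so min K = 7/4), attained only by arithmetic progressions.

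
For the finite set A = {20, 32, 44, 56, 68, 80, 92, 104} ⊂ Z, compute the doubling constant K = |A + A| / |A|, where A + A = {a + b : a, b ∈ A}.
K = |A + A| / |A| = 15/8

Enumerate A + A = {a + b : a, b ∈ A}. With |A| = 8, there are |A|^2 = 64 ordered sum pairs; collecting distinct values, A + A = {40, 52, 64, 76, 88, 100, 112, 124, 136, 148, 160, 172, 184, 196, 208}, so |A + A| = 15. Thus K = 15/8. Here |A + A| = 2|A| − 1 = 15, the minimum possible — so K = 15/8 is minimal, which holds iff A is an arithmetic progression.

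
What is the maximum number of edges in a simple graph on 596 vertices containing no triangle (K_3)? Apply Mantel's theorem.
ex(596, K_3) = ⌊596^2/4⌋ = 88804

Mantel (1907): a triangle-free graph on n vertices has at most ⌊n^2/4⌋ edges, with equality for the complete bipartite graph K_{⌊n/2⌋, ⌈n/2⌉}. For n = 596: ⌊596^2/4⌋ = ⌊355216/4⌋ = 88804. The extremal graph is K_{298, 298}, which has 298·298 = 88804 edges.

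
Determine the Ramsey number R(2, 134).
R(2, 134) = 134

R(2, k) = k for all k ≥ 2: in a 2-colouring of K_k, either some edge is red (a red K_2) or all edges are blue (a blue K_k). And K_{133} coloured all-blue has no blue K_134, so R(2, 134) > 133. Hence R(2, 134) = 134.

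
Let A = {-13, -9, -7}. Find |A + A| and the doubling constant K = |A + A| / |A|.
K = |A + A| / |A| = 6/3 = 2

Enumerate A + A = {a + b : a, b ∈ A}. With |A| = 3, there are |A|^2 = 9 ordered sum pairs; collecting distinct values, A + A = {-26, -22, -20, -18, -16, -14}, so |A + A| = 6. Thus K = 6/3 = 2. For comparison, the minimum possible |A + A| over all 3-element sets is 2·3 − 1 = 5 (so min K = 5/3), attained only by arithmetic progressions.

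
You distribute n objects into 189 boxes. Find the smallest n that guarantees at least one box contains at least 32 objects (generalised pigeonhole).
n = (32 − 1)·189 + 1 = 5860

By the generalised pigeonhole principle, to guarantee some box contains ≥ r objects we need more than (r − 1) · k objects total. Threshold: n = (r − 1) · k + 1. With r = 32 and k = 189: n = 31 · 189 + 1 = 5859 + 1 = 5860. For n = 5859 = 31 · 189, we can put exactly 31 objects in every box, avoiding 32 in any single one — so 5860 is tight.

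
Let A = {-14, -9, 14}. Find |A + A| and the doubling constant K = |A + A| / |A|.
K = |A + A| / |A| = 6/3 = 2

Enumerate A + A = {a + b : a, b ∈ A}. With |A| = 3, there are |A|^2 = 9 ordered sum pairs; collecting distinct values, A + A = {-28, -23, -18, 0, 5, 28}, so |A + A| = 6. Thus K = 6/3 = 2. For comparison, the minimum possible |A + A| over all 3-element sets is 2·3 − 1 = 5 (so min K = 5/3), attained only by arithmetic progressions.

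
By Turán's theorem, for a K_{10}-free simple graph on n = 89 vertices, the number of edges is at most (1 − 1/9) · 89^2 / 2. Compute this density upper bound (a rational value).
Turán density bound = (8/9) · 89^2/2 = 31684/9 ≈ 3520.4444

Turán's theorem: ex(n, K_{r+1}) is achieved by the complete r-partite Turán graph T(n, r) with parts as balanced as possible, and is at most (1 − 1/r) · n^2/2. For r = 9, n = 89: the density bound is (8/9) · 7921/2 = 31684/9 ≈ 3520.4444. The integer-valued extremum is e(T(89, 9)) = 3520, which is strictly less than the density bound 31684/9 since 9 ∤ 89 (the parts of T(89, 9) cannot all be equal).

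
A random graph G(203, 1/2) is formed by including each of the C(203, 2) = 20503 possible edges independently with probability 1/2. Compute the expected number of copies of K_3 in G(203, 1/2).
E[# K_3] = C(203, 3) · (1/2)^C(3, 2) = 1373701 / 2^3 = 171712.625

For each 3-subset S of vertices (there are C(203, 3) = 1373701 such S), let X_S = 1 if S induces a K_3 (all C(3, 2) = 3 edges present). Then P(X_S = 1) = (1/2)^3 = 1/8. By linearity of expectation, E[# K_3] = C(203, 3) · (1/2)^3 = 1373701 / 8 = 171712.625.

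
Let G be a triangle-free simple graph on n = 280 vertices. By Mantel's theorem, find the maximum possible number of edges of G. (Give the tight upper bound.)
ex(280, K_3) = ⌊280^2/4⌋ = 19600

Mantel (1907): a triangle-free graph on n vertices has at most ⌊n^2/4⌋ edges, with equality for the complete bipartite graph K_{⌊n/2⌋, ⌈n/2⌉}. For n = 280: ⌊280^2/4⌋ = ⌊78400/4⌋ = 19600. The extremal graph is K_{140, 140}, which has 140·140 = 19600 edges.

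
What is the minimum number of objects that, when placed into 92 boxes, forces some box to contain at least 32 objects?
n = (32 − 1)·92 + 1 = 2853

By the generalised pigeonhole principle, to guarantee some box contains ≥ r objects we need more than (r − 1) · k objects total. Threshold: n = (r − 1) · k + 1. With r = 32 and k = 92: n = 31 · 92 + 1 = 2852 + 1 = 2853. For n = 2852 = 31 · 92, we can put exactly 31 objects in every box, avoiding 32 in any single one — so 2853 is tight.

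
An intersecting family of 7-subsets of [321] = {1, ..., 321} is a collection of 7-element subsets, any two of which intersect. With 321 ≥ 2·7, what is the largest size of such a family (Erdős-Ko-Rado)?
max |F| = C(320, 6) = 1422630723360

The Erdős-Ko-Rado theorem states: for n ≥ 2k, an intersecting family of k-subsets of an n-element set has size at most C(n − 1, k − 1), with equality for 'star' families {A ⊆ [n] : |A| = k, i ∈ A} (fix an element i). For n = 321, k = 7: C(320, 6) = 1422630723360.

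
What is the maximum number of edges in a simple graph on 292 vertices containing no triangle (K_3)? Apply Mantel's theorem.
ex(292, K_3) = ⌊292^2/4⌋ = 21316

Mantel (1907): a triangle-free graph on n vertices has at most ⌊n^2/4⌋ edges, with equality for the complete bipartite graph K_{⌊n/2⌋, ⌈n/2⌉}. For n = 292: ⌊292^2/4⌋ = ⌊85264/4⌋ = 21316. The extremal graph is K_{146, 146}, which has 146·146 = 21316 edges.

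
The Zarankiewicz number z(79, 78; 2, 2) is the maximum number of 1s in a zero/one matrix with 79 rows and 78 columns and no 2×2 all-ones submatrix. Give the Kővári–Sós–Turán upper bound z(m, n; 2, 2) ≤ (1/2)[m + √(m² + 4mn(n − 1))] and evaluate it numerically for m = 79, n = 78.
z(79, 78; 2, 2) ≤ (1/2)[79 + √(79² + 4·79·78·77)] = (1/2)[79 + √1904137] = 729.4524

Kővári–Sós–Turán: let r_1, ..., r_79 be the row sums and z = Σ r_i the total number of 1s. Each pair of columns can share at most one row with both entries 1 (else a 2×2 all-ones block appears), so Σ_i C(r_i, 2) ≤ C(78, 2) = 3003. By convexity Σ_i C(r_i, 2) ≥ 79·C(z/79, 2) = z(z − 79)/(2·79), giving z² − 79z − 79·78·77 ≤ 0 and hence z ≤ (1/2)[79 + √(6241 + 4·474474)] = (1/2)[79 + √1904137] ≈ (1/2)(79 + 1379.9047) = 729.4524.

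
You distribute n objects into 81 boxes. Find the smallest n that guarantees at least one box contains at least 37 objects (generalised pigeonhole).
n = (37 − 1)·81 + 1 = 2917

By the generalised pigeonhole principle, to guarantee some box contains ≥ r objects we need more than (r − 1) · k objects total. Threshold: n = (r − 1) · k + 1. With r = 37 and k = 81: n = 36 · 81 + 1 = 2916 + 1 = 2917. For n = 2916 = 36 · 81, we can put exactly 36 objects in every box, avoiding 37 in any single one — so 2917 is tight.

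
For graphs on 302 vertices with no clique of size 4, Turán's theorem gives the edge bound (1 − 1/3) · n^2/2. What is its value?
Turán density bound = (2/3) · 302^2/2 = 91204/3 ≈ 30401.3333

Turán's theorem: ex(n, K_{r+1}) is achieved by the complete r-partite Turán graph T(n, r) with parts as balanced as possible, and is at most (1 − 1/r) · n^2/2. For r = 3, n = 302: the density bound is (2/3) · 91204/2 = 91204/3 ≈ 30401.3333. The integer-valued extremum is e(T(302, 3)) = 30401, which is strictly less than the density bound 91204/3 since 3 ∤ 302 (the parts of T(302, 3) cannot all be equal).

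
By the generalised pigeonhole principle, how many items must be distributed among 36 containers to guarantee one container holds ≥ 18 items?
n = (18 − 1)·36 + 1 = 613

By the generalised pigeonhole principle, to guarantee some box contains ≥ r objects we need more than (r − 1) · k objects total. Threshold: n = (r − 1) · k + 1. With r = 18 and k = 36: n = 17 · 36 + 1 = 612 + 1 = 613. For n = 612 = 17 · 36, we can put exactly 17 objects in every box, avoiding 18 in any single one — so 613 is tight.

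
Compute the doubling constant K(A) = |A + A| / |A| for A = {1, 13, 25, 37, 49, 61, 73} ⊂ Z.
K = |A + A| / |A| = 13/7

Enumerate A + A = {a + b : a, b ∈ A}. With |A| = 7, there are |A|^2 = 49 ordered sum pairs; collecting distinct values, A + A = {2, 14, 26, 38, 50, 62, 74, 86, 98, 110, 122, 134, 146}, so |A + A| = 13. Thus K = 13/7. Here |A + A| = 2|A| − 1 = 13, the minimum possible — so K = 13/7 is minimal, which holds iff A is an arithmetic progression.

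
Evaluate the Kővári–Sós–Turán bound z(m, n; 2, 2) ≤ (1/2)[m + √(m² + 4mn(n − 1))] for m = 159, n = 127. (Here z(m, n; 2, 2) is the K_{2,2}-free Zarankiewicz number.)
z(159, 127; 2, 2) ≤ (1/2)[159 + √(159² + 4·159·127·126)] = (1/2)[159 + √10202553] = 1676.5718

Kővári–Sós–Turán: let r_1, ..., r_159 be the row sums and z = Σ r_i the total number of 1s. Each pair of columns can share at most one row with both entries 1 (else a 2×2 all-ones block appears), so Σ_i C(r_i, 2) ≤ C(127, 2) = 8001. By convexity Σ_i C(r_i, 2) ≥ 159·C(z/159, 2) = z(z − 159)/(2·159), giving z² − 159z − 159·127·126 ≤ 0 and hence z ≤ (1/2)[159 + √(25281 + 4·2544318)] = (1/2)[159 + √10202553] ≈ (1/2)(159 + 3194.1435) = 1676.5718.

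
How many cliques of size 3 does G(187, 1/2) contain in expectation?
E[# K_3] = C(187, 3) · (1/2)^C(3, 2) = 1072445 / 2^3 = 134055.625

For each 3-subset S of vertices (there are C(187, 3) = 1072445 such S), let X_S = 1 if S induces a K_3 (all C(3, 2) = 3 edges present). Then P(X_S = 1) = (1/2)^3 = 1/8. By linearity of expectation, E[# K_3] = C(187, 3) · (1/2)^3 = 1072445 / 8 = 134055.625.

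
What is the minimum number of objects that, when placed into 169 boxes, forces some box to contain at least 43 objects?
n = (43 − 1)·169 + 1 = 7099

By the generalised pigeonhole principle, to guarantee some box contains ≥ r objects we need more than (r − 1) · k objects total. Threshold: n = (r − 1) · k + 1. With r = 43 and k = 169: n = 42 · 169 + 1 = 7098 + 1 = 7099. For n = 7098 = 42 · 169, we can put exactly 42 objects in every box, avoiding 43 in any single one — so 7099 is tight.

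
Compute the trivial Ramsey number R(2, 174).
R(2, 174) = 174

R(2, k) = k for all k ≥ 2: in a 2-colouring of K_k, either some edge is red (a red K_2) or all edges are blue (a blue K_k). And K_{173} coloured all-blue has no blue K_174, so R(2, 174) > 173. Hence R(2, 174) = 174.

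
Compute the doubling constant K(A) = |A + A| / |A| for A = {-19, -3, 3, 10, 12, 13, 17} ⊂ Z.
K = |A + A| / |A| = 26/7

Enumerate A + A = {a + b : a, b ∈ A}. With |A| = 7, there are |A|^2 = 49 ordered sum pairs; collecting distinct values, A + A = {-38, -22, -16, -9, -7, -6, -2, 0, 6, 7, 9, 10, 13, 14, 15, 16, 20, 22, 23, 24, 25, 26, 27, 29, 30, 34}, so |A + A| = 26. Thus K = 26/7. For comparison, the minimum possible |A + A| over all 7-element sets is 2·7 − 1 = 13 (so min K = 13/7), attained only by arithmetic progressions.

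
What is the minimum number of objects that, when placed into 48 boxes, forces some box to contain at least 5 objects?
n = (5 − 1)·48 + 1 = 193

By the generalised pigeonhole principle, to guarantee some box contains ≥ r objects we need more than (r − 1) · k objects total. Threshold: n = (r − 1) · k + 1. With r = 5 and k = 48: n = 4 · 48 + 1 = 192 + 1 = 193. For n = 192 = 4 · 48, we can put exactly 4 objects in every box, avoiding 5 in any single one — so 193 is tight.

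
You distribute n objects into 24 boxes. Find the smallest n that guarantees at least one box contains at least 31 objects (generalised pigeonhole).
n = (31 − 1)·24 + 1 = 721

By the generalised pigeonhole principle, to guarantee some box contains ≥ r objects we need more than (r − 1) · k objects total. Threshold: n = (r − 1) · k + 1. With r = 31 and k = 24: n = 30 · 24 + 1 = 720 + 1 = 721. For n = 720 = 30 · 24, we can put exactly 30 objects in every box, avoiding 31 in any single one — so 721 is tight.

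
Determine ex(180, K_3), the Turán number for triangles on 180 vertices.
ex(180, K_3) = ⌊180^2/4⌋ = 8100

Mantel (1907): a triangle-free graph on n vertices has at most ⌊n^2/4⌋ edges, with equality for the complete bipartite graph K_{⌊n/2⌋, ⌈n/2⌉}. For n = 180: ⌊180^2/4⌋ = ⌊32400/4⌋ = 8100. The extremal graph is K_{90, 90}, which has 90·90 = 8100 edges.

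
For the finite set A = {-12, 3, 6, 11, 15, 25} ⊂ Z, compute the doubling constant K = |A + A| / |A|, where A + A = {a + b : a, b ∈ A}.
K = |A + A| / |A| = 21/6 = 7/2

Enumerate A + A = {a + b : a, b ∈ A}. With |A| = 6, there are |A|^2 = 36 ordered sum pairs; collecting distinct values, A + A = {-24, -9, -6, -1, 3, 6, 9, 12, 13, 14, 17, 18, 21, 22, 26, 28, 30, 31, 36, 40, 50}, so |A + A| = 21. Thus K = 21/6 = 7/2. For comparison, the minimum possible |A + A| over all 6-element sets is 2·6 − 1 = 11 (so min K = 11/6), attained only by arithmetic progressions.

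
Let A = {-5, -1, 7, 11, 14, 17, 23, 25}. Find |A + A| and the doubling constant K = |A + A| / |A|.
K = |A + A| / |A| = 30/8 = 15/4

Enumerate A + A = {a + b : a, b ∈ A}. With |A| = 8, there are |A|^2 = 64 ordered sum pairs; collecting distinct values, A + A = {-10, -6, -2, 2, 6, 9, 10, 12, 13, 14, 16, 18, 20, 21, 22, 24, 25, 28, 30, 31, 32, 34, 36, 37, 39, 40, 42, 46, 48, 50}, so |A + A| = 30. Thus K = 30/8 = 15/4. For comparison, the minimum possible |A + A| over all 8-element sets is 2·8 − 1 = 15 (so min K = 15/8), attained only by arithmetic progressions.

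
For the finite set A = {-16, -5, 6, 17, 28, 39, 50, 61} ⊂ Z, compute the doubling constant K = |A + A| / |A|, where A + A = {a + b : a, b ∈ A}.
K = |A + A| / |A| = 15/8

Enumerate A + A = {a + b : a, b ∈ A}. With |A| = 8, there are |A|^2 = 64 ordered sum pairs; collecting distinct values, A + A = {-32, -21, -10, 1, 12, 23, 34, 45, 56, 67, 78, 89, 100, 111, 122}, so |A + A| = 15. Thus K = 15/8. Here |A + A| = 2|A| − 1 = 15, the minimum possible — so K = 15/8 is minimal, which holds iff A is an arithmetic progression.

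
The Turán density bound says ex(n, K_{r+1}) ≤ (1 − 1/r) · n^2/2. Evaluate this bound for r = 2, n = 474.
Turán density bound = (1/2) · 474^2/2 = 56169

Turán's theorem: ex(n, K_{r+1}) is achieved by the complete r-partite Turán graph T(n, r) with parts as balanced as possible, and is at most (1 − 1/r) · n^2/2. For r = 2, n = 474: the density bound is (1/2) · 224676/2 = 56169. Since 2 ∣ 474, the Turán graph T(474, 2) has parts of equal size 237, and its edge count e(T(474, 2)) = 56169 attains the density bound exactly.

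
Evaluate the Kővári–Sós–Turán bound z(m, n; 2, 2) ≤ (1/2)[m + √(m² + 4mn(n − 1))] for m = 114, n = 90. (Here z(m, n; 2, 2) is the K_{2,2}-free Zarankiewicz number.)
z(114, 90; 2, 2) ≤ (1/2)[114 + √(114² + 4·114·90·89)] = (1/2)[114 + √3665556] = 1014.2821

Kővári–Sós–Turán: let r_1, ..., r_114 be the row sums and z = Σ r_i the total number of 1s. Each pair of columns can share at most one row with both entries 1 (else a 2×2 all-ones block appears), so Σ_i C(r_i, 2) ≤ C(90, 2) = 4005. By convexity Σ_i C(r_i, 2) ≥ 114·C(z/114, 2) = z(z − 114)/(2·114), giving z² − 114z − 114·90·89 ≤ 0 and hence z ≤ (1/2)[114 + √(12996 + 4·913140)] = (1/2)[114 + √3665556] ≈ (1/2)(114 + 1914.5642) = 1014.2821.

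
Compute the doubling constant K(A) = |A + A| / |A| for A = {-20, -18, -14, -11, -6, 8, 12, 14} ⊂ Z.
K = |A + A| / |A| = 33/8

Enumerate A + A = {a + b : a, b ∈ A}. With |A| = 8, there are |A|^2 = 64 ordered sum pairs; collecting distinct values, A + A = {-40, -38, -36, -34, -32, -31, -29, -28, -26, -25, -24, -22, -20, -17, -12, -10, -8, -6, -4, -3, -2, 0, 1, 2, 3, 6, 8, 16, 20, 22, 24, 26, 28}, so |A + A| = 33. Thus K = 33/8. For comparison, the minimum possible |A + A| over all 8-element sets is 2·8 − 1 = 15 (so min K = 15/8), attained only by arithmetic progressions.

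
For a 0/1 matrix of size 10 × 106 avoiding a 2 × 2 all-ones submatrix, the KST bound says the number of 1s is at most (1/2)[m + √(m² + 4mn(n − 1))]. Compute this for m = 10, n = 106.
z(10, 106; 2, 2) ≤ (1/2)[10 + √(10² + 4·10·106·105)] = (1/2)[10 + √445300] = 338.654

Kővári–Sós–Turán: let r_1, ..., r_10 be the row sums and z = Σ r_i the total number of 1s. Each pair of columns can share at most one row with both entries 1 (else a 2×2 all-ones block appears), so Σ_i C(r_i, 2) ≤ C(106, 2) = 5565. By convexity Σ_i C(r_i, 2) ≥ 10·C(z/10, 2) = z(z − 10)/(2·10), giving z² − 10z − 10·106·105 ≤ 0 and hence z ≤ (1/2)[10 + √(100 + 4·111300)] = (1/2)[10 + √445300] ≈ (1/2)(10 + 667.308) = 338.654.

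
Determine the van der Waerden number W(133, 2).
W(133, 2) = 133 + 1 = 134

A 2-term AP is any pair of integers, so a monochromatic 2-AP exists iff some colour is used at least twice. With 133 colours, the colouring i ↦ i on {1, ..., 133} uses each colour once, avoiding any monochromatic pair, so W(133, 2) > 133. For {1, ..., 134}, pigeonhole forces two integers of the same colour, which form a monochromatic 2-AP. Hence W(133, 2) = 134.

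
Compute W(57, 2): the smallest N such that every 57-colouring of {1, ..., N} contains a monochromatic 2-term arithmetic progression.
W(57, 2) = 57 + 1 = 58

A 2-term AP is any pair of integers, so a monochromatic 2-AP exists iff some colour is used at least twice. With 57 colours, the colouring i ↦ i on {1, ..., 57} uses each colour once, avoiding any monochromatic pair, so W(57, 2) > 57. For {1, ..., 58}, pigeonhole forces two integers of the same colour, which form a monochromatic 2-AP. Hence W(57, 2) = 58.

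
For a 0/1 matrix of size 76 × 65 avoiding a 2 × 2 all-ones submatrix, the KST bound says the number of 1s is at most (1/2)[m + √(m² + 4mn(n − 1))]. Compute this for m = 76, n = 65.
z(76, 65; 2, 2) ≤ (1/2)[76 + √(76² + 4·76·65·64)] = (1/2)[76 + √1270416] = 601.5637

Kővári–Sós–Turán: let r_1, ..., r_76 be the row sums and z = Σ r_i the total number of 1s. Each pair of columns can share at most one row with both entries 1 (else a 2×2 all-ones block appears), so Σ_i C(r_i, 2) ≤ C(65, 2) = 2080. By convexity Σ_i C(r_i, 2) ≥ 76·C(z/76, 2) = z(z − 76)/(2·76), giving z² − 76z − 76·65·64 ≤ 0 and hence z ≤ (1/2)[76 + √(5776 + 4·316160)] = (1/2)[76 + √1270416] ≈ (1/2)(76 + 1127.1273) = 601.5637.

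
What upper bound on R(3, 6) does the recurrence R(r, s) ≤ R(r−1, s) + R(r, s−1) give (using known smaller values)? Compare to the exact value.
R(3, 6) ≤ R(2, 6) + R(3, 5) = 6 + 14 = 20; exact value R(3, 6) = 18.

The Erdős–Szekeres recurrence R(r, s) ≤ R(r−1, s) + R(r, s−1) applied to (r, s) = (3, 6) gives
  R(3, 6) ≤ R(2, 6) + R(3, 5) = 6 + 14 = 20.
(Recall R(2, k) = k and R is symmetric.) The recurrence is not tight here (it gives 20, but the exact value is R(3, 6) = 18); the tight upper bound requires a sharper argument than the simple recurrence, combined with a lower-bound construction on K_{17}.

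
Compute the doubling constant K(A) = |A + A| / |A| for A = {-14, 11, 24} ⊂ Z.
K = |A + A| / |A| = 6/3 = 2

Enumerate A + A = {a + b : a, b ∈ A}. With |A| = 3, there are |A|^2 = 9 ordered sum pairs; collecting distinct values, A + A = {-28, -3, 10, 22, 35, 48}, so |A + A| = 6. Thus K = 6/3 = 2. For comparison, the minimum possible |A + A| over all 3-element sets is 2·3 − 1 = 5 (so min K = 5/3), attained only by arithmetic progressions.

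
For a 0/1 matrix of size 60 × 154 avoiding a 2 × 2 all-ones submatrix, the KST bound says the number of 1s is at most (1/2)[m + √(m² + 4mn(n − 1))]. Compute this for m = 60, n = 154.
z(60, 154; 2, 2) ≤ (1/2)[60 + √(60² + 4·60·154·153)] = (1/2)[60 + √5658480] = 1219.378

Kővári–Sós–Turán: let r_1, ..., r_60 be the row sums and z = Σ r_i the total number of 1s. Each pair of columns can share at most one row with both entries 1 (else a 2×2 all-ones block appears), so Σ_i C(r_i, 2) ≤ C(154, 2) = 11781. By convexity Σ_i C(r_i, 2) ≥ 60·C(z/60, 2) = z(z − 60)/(2·60), giving z² − 60z − 60·154·153 ≤ 0 and hence z ≤ (1/2)[60 + √(3600 + 4·1413720)] = (1/2)[60 + √5658480] ≈ (1/2)(60 + 2378.756) = 1219.378.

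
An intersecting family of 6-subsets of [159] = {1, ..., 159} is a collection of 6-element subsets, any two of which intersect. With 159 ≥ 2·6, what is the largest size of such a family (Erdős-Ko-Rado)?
max |F| = C(158, 5) = 769754986

Erdős-Ko-Rado (1961): when n ≥ 2k, max |F| = C(n−1, k−1). The bound is attained by the star {A : i ∈ A} for any fixed i ∈ [n]. Here C(159−1, 6−1) = C(158, 5) = 769754986.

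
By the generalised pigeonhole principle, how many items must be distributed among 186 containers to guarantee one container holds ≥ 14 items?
n = (14 − 1)·186 + 1 = 2419

By the generalised pigeonhole principle, to guarantee some box contains ≥ r objects we need more than (r − 1) · k objects total. Threshold: n = (r − 1) · k + 1. With r = 14 and k = 186: n = 13 · 186 + 1 = 2418 + 1 = 2419. For n = 2418 = 13 · 186, we can put exactly 13 objects in every box, avoiding 14 in any single one — so 2419 is tight.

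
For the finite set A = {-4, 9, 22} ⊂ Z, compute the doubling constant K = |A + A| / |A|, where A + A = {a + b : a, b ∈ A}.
K = |A + A| / |A| = 5/3

Enumerate A + A = {a + b : a, b ∈ A}. With |A| = 3, there are |A|^2 = 9 ordered sum pairs; collecting distinct values, A + A = {-8, 5, 18, 31, 44}, so |A + A| = 5. Thus K = 5/3. Here |A + A| = 2|A| − 1 = 5, the minimum possible — so K = 5/3 is minimal, which holds iff A is an arithmetic progression.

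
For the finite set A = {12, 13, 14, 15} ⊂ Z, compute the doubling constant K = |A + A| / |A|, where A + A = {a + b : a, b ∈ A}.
K = |A + A| / |A| = 7/4

Enumerate A + A = {a + b : a, b ∈ A}. With |A| = 4, there are |A|^2 = 16 ordered sum pairs; collecting distinct values, A + A = {24, 25, 26, 27, 28, 29, 30}, so |A + A| = 7. Thus K = 7/4. Here |A + A| = 2|A| − 1 = 7, the minimum possible — so K = 7/4 is minimal, which holds iff A is an arithmetic progression.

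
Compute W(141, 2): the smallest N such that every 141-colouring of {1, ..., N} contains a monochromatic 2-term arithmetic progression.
W(141, 2) = 141 + 1 = 142

A 2-term AP is any pair of integers, so a monochromatic 2-AP exists iff some colour is used at least twice. With 141 colours, the colouring i ↦ i on {1, ..., 141} uses each colour once, avoiding any monochromatic pair, so W(141, 2) > 141. For {1, ..., 142}, pigeonhole forces two integers of the same colour, which form a monochromatic 2-AP. Hence W(141, 2) = 142.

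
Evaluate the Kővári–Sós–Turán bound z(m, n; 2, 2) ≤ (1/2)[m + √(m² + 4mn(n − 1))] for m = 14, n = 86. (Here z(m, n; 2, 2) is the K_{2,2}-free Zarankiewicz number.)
z(14, 86; 2, 2) ≤ (1/2)[14 + √(14² + 4·14·86·85)] = (1/2)[14 + √409556] = 326.9828

Kővári–Sós–Turán: let r_1, ..., r_14 be the row sums and z = Σ r_i the total number of 1s. Each pair of columns can share at most one row with both entries 1 (else a 2×2 all-ones block appears), so Σ_i C(r_i, 2) ≤ C(86, 2) = 3655. By convexity Σ_i C(r_i, 2) ≥ 14·C(z/14, 2) = z(z − 14)/(2·14), giving z² − 14z − 14·86·85 ≤ 0 and hence z ≤ (1/2)[14 + √(196 + 4·102340)] = (1/2)[14 + √409556] ≈ (1/2)(14 + 639.9656) = 326.9828.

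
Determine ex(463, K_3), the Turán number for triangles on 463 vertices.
ex(463, K_3) = ⌊463^2/4⌋ = 53592

Mantel (1907): a triangle-free graph on n vertices has at most ⌊n^2/4⌋ edges, with equality for the complete bipartite graph K_{⌊n/2⌋, ⌈n/2⌉}. For n = 463: ⌊463^2/4⌋ = ⌊214369/4⌋ = 53592. The extremal graph is K_{231, 232}, which has 231·232 = 53592 edges.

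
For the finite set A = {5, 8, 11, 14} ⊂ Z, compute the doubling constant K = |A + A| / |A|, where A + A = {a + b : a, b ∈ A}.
K = |A + A| / |A| = 7/4

Enumerate A + A = {a + b : a, b ∈ A}. With |A| = 4, there are |A|^2 = 16 ordered sum pairs; collecting distinct values, A + A = {10, 13, 16, 19, 22, 25, 28}, so |A + A| = 7. Thus K = 7/4. Here |A + A| = 2|A| − 1 = 7, the minimum possible — so K = 7/4 is minimal, which holds iff A is an arithmetic progression.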